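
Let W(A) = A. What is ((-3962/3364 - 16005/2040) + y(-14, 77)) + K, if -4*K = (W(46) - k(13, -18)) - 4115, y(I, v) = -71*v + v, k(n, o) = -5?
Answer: -501312679/114376 ≈ -4383.0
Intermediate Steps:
y(I, v) = -70*v
K = 1016 (K = -((46 - 1*(-5)) - 4115)/4 = -((46 + 5) - 4115)/4 = -(51 - 4115)/4 = -¼*(-4064) = 1016)
((-3962/3364 - 16005/2040) + y(-14, 77)) + K = ((-3962/3364 - 16005/2040) - 70*77) + 1016 = ((-3962*1/3364 - 16005*1/2040) - 5390) + 1016 = ((-1981/1682 - 1067/136) - 5390) + 1016 = (-1032055/114376 - 5390) + 1016 = -617518695/114376 + 1016 = -501312679/114376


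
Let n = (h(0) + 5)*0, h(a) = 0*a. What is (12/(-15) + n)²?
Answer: 16/25 ≈ 0.64000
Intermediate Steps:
h(a) = 0
n = 0 (n = (0 + 5)*0 = 5*0 = 0)
(12/(-15) + n)² = (12/(-15) + 0)² = (12*(-1/15) + 0)² = (-⅘ + 0)² = (-⅘)² = 16/25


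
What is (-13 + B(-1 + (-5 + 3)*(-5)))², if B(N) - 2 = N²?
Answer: 4900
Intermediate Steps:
B(N) = 2 + N²
(-13 + B(-1 + (-5 + 3)*(-5)))² = (-13 + (2 + (-1 + (-5 + 3)*(-5))²))² = (-13 + (2 + (-1 - 2*(-5))²))² = (-13 + (2 + (-1 + 10)²))² = (-13 + (2 + 9²))² = (-13 + (2 + 81))² = (-13 + 83)² = 70² = 4900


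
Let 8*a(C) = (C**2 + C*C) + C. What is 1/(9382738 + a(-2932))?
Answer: 2/23063055 ≈ 8.6719e-8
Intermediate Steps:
a(C) = C**2/4 + C/8 (a(C) = ((C**2 + C*C) + C)/8 = ((C**2 + C**2) + C)/8 = (2*C**2 + C)/8 = (C + 2*C**2)/8 = C**2/4 + C/8)
1/(9382738 + a(-2932)) = 1/(9382738 + (1/8)*(-2932)*(1 + 2*(-2932))) = 1/(9382738 + (1/8)*(-2932)*(1 - 5864)) = 1/(9382738 + (1/8)*(-2932)*(-5863)) = 1/(9382738 + 4297579/2) = 1/(23063055/2) = 2/23063055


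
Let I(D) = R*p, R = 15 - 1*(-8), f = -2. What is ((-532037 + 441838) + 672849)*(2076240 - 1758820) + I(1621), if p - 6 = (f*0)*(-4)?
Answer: 184944763138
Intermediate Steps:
p = 6 (p = 6 - 2*0*(-4) = 6 + 0*(-4) = 6 + 0 = 6)
R = 23 (R = 15 + 8 = 23)
I(D) = 138 (I(D) = 23*6 = 138)
((-532037 + 441838) + 672849)*(2076240 - 1758820) + I(1621) = ((-532037 + 441838) + 672849)*(2076240 - 1758820) + 138 = (-90199 + 672849)*317420 + 138 = 582650*317420 + 138 = 184944763000 + 138 = 184944763138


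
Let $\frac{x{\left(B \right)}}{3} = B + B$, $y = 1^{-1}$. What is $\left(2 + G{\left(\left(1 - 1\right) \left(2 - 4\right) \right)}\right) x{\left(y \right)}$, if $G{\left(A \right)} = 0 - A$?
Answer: $12$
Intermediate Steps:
$G{\left(A \right)} = - A$
$y = 1$
$x{\left(B \right)} = 6 B$ ($x{\left(B \right)} = 3 \left(B + B\right) = 3 \cdot 2 B = 6 B$)
$\left(2 + G{\left(\left(1 - 1\right) \left(2 - 4\right) \right)}\right) x{\left(y \right)} = \left(2 - \left(1 - 1\right) \left(2 - 4\right)\right) 6 \cdot 1 = \left(2 - 0 \left(-2\right)\right) 6 = \left(2 - 0\right) 6 = \left(2 + 0\right) 6 = 2 \cdot 6 = 12$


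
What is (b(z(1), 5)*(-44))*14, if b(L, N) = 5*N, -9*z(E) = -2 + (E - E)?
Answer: -15400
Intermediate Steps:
z(E) = 2/9 (z(E) = -(-2 + (E - E))/9 = -(-2 + 0)/9 = -⅑*(-2) = 2/9)
(b(z(1), 5)*(-44))*14 = ((5*5)*(-44))*14 = (25*(-44))*14 = -1100*14 = -15400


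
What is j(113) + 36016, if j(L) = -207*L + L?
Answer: 12738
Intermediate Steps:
j(L) = -206*L
j(113) + 36016 = -206*113 + 36016 = -23278 + 36016 = 12738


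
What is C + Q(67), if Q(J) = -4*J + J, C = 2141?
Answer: 1940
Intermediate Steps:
Q(J) = -3*J
C + Q(67) = 2141 - 3*67 = 2141 - 201 = 1940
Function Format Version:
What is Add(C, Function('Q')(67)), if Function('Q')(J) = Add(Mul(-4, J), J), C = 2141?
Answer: 1940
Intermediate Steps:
Function('Q')(J) = Mul(-3, J)
Add(C, Function('Q')(67)) = Add(2141, Mul(-3, 67)) = Add(2141, -201) = 1940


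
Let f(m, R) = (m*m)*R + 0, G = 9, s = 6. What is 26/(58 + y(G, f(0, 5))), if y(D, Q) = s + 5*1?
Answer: 26/69 ≈ 0.37681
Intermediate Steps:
f(m, R) = R*m² (f(m, R) = m²*R + 0 = R*m² + 0 = R*m²)
y(D, Q) = 11 (y(D, Q) = 6 + 5*1 = 6 + 5 = 11)
26/(58 + y(G, f(0, 5))) = 26/(58 + 11) = 26/69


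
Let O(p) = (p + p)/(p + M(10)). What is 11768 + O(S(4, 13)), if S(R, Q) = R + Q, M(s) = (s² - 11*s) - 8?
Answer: 11734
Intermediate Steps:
M(s) = -8 + s² - 11*s
S(R, Q) = Q + R
O(p) = 2*p/(-18 + p) (O(p) = (p + p)/(p + (-8 + 10² - 11*10)) = (2*p)/(p + (-8 + 100 - 110)) = (2*p)/(p - 18) = (2*p)/(-18 + p) = 2*p/(-18 + p))
11768 + O(S(4, 13)) = 11768 + 2*(13 + 4)/(-18 + (13 + 4)) = 11768 + 2*17/(-18 + 17) = 11768 + 2*17/(-1) = 11768 + 2*17*(-1) = 11768 - 34 = 11734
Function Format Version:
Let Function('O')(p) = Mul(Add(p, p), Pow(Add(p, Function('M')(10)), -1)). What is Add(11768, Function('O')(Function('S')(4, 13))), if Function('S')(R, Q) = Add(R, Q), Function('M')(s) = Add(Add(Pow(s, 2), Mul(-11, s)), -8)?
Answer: 11734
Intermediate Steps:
Function('M')(s) = Add(-8, Pow(s, 2), Mul(-11, s))
Function('S')(R, Q) = Add(Q, R)
Function('O')(p) = Mul(2, p, Pow(Add(-18, p), -1)) (Function('O')(p) = Mul(Add(p, p), Pow(Add(p, Add(-8, Pow(10, 2), Mul(-11, 10))), -1)) = Mul(Mul(2, p), Pow(Add(p, Add(-8, 100, -110)), -1)) = Mul(Mul(2, p), Pow(Add(p, -18), -1)) = Mul(Mul(2, p), Pow(Add(-18, p), -1)) = Mul(2, p, Pow(Add(-18, p), -1)))
Add(11768, Function('O')(Function('S')(4, 13))) = Add(11768, Mul(2, Add(13, 4), Pow(Add(-18, Add(13, 4)), -1))) = Add(11768, Mul(2, 17, Pow(Add(-18, 17), -1))) = Add(11768, Mul(2, 17, Pow(-1, -1))) = Add(11768, Mul(2, 17, -1)) = Add(11768, -34) = 11734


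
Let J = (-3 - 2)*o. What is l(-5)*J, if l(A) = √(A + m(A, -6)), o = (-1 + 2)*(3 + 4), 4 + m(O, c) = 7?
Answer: -35*I*√2 ≈ -49.497*I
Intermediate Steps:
m(O, c) = 3 (m(O, c) = -4 + 7 = 3)
o = 7 (o = 1*7 = 7)
J = -35 (J = (-3 - 2)*7 = -5*7 = -35)
l(A) = √(3 + A) (l(A) = √(A + 3) = √(3 + A))
l(-5)*J = √(3 - 5)*(-35) = √(-2)*(-35) = (I*√2)*(-35) = -35*I*√2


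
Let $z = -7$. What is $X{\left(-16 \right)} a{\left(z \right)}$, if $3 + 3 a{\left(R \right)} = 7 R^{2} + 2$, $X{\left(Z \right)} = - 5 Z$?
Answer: $9120$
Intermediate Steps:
$a{\left(R \right)} = - \frac{1}{3} + \frac{7 R^{2}}{3}$ ($a{\left(R \right)} = -1 + \frac{7 R^{2} + 2}{3} = -1 + \frac{2 + 7 R^{2}}{3} = -1 + \left(\frac{2}{3} + \frac{7 R^{2}}{3}\right) = - \frac{1}{3} + \frac{7 R^{2}}{3}$)
$X{\left(-16 \right)} a{\left(z \right)} = \left(-5\right) \left(-16\right) \left(- \frac{1}{3} + \frac{7 \left(-7\right)^{2}}{3}\right) = 80 \left(- \frac{1}{3} + \frac{7}{3} \cdot 49\right) = 80 \left(- \frac{1}{3} + \frac{343}{3}\right) = 80 \cdot 114 = 9120$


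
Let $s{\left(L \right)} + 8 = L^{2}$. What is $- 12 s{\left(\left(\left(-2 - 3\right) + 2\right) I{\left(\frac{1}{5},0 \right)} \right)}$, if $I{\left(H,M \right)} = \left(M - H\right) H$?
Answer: $\frac{59892}{625} \approx 95.827$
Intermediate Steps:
$I{\left(H,M \right)} = H \left(M - H\right)$
$s{\left(L \right)} = -8 + L^{2}$
$- 12 s{\left(\left(\left(-2 - 3\right) + 2\right) I{\left(\frac{1}{5},0 \right)} \right)} = - 12 \left(-8 + \left(\left(\left(-2 - 3\right) + 2\right) \frac{0 - \frac{1}{5}}{5}\right)^{2}\right) = - 12 \left(-8 + \left(\left(-5 + 2\right) \frac{0 - \frac{1}{5}}{5}\right)^{2}\right) = - 12 \left(-8 + \left(- 3 \cdot \frac{1}{5} \left(- \frac{1}{5}\right)\right)^{2}\right) = - 12 \left(-8 + \left(\left(-3\right) \left(- \frac{1}{25}\right)\right)^{2}\right) = - 12 \left(-8 + \left(\frac{3}{25}\right)^{2}\right) = - 12 \left(-8 + \frac{9}{625}\right) = \left(-12\right) \left(- \frac{4991}{625}\right) = \frac{59892}{625}$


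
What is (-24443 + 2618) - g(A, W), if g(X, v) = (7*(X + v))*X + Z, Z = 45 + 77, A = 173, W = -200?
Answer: 10750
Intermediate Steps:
Z = 122
g(X, v) = 122 + X*(7*X + 7*v) (g(X, v) = (7*(X + v))*X + 122 = (7*X + 7*v)*X + 122 = X*(7*X + 7*v) + 122 = 122 + X*(7*X + 7*v))
(-24443 + 2618) - g(A, W) = (-24443 + 2618) - (122 + 7*173² + 7*173*(-200)) = -21825 - (122 + 7*29929 - 242200) = -21825 - (122 + 209503 - 242200) = -21825 - 1*(-32575) = -21825 + 32575 = 10750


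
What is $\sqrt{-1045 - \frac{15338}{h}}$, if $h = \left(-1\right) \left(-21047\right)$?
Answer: $\frac{i \sqrt{463232957291}}{21047} \approx 32.338 i$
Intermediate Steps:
$h = 21047$
$\sqrt{-1045 - \frac{15338}{h}} = \sqrt{-1045 - \frac{15338}{21047}} = \sqrt{- \frac{22009453}{21047}} = \frac{i \sqrt{463232957291}}{21047}$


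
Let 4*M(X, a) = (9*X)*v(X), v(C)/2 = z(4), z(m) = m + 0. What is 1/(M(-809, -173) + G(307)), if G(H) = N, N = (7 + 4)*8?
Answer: -1/14474 ≈ -6.9089e-5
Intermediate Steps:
z(m) = m
v(C) = 8 (v(C) = 2*4 = 8)
M(X, a) = 18*X (M(X, a) = ((9*X)*8)/4 = (72*X)/4 = 18*X)
N = 88 (N = 11*8 = 88)
G(H) = 88
1/(M(-809, -173) + G(307)) = 1/(18*(-809) + 88) = 1/(-14562 + 88) = 1/(-14474) = -1/14474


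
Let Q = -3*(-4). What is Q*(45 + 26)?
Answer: 852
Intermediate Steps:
Q = 12
Q*(45 + 26) = 12*(45 + 26) = 12*71 = 852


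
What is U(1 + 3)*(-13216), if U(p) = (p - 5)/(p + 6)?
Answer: 6608/5 ≈ 1321.6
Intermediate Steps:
U(p) = (-5 + p)/(6 + p)
U(1 + 3)*(-13216) = ((-5 + (1 + 3))/(6 + (1 + 3)))*(-13216) = ((-5 + 4)/(6 + 4))*(-13216) = (-1/10)*(-13216) = ((⅒)*(-1))*(-13216) = -⅒*(-13216) = 6608/5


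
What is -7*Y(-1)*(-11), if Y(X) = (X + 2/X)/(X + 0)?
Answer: 231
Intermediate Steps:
Y(X) = (X + 2/X)/X
-7*Y(-1)*(-11) = -7*(1 + 2/(-1)²)*(-11) = -7*(1 + 2*1)*(-11) = -7*(1 + 2)*(-11) = -7*3*(-11) = -21*(-11) = 231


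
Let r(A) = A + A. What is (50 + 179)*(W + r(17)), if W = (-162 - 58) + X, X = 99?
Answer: -19923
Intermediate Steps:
W = -121 (W = (-162 - 58) + 99 = -220 + 99 = -121)
r(A) = 2*A
(50 + 179)*(W + r(17)) = (50 + 179)*(-121 + 2*17) = 229*(-121 + 34) = 229*(-87) = -19923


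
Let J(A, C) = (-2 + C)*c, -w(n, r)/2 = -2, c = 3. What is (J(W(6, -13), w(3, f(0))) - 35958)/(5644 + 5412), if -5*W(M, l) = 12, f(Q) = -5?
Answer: -2247/691 ≈ -3.2518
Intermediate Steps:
w(n, r) = 4 (w(n, r) = -2*(-2) = 4)
W(M, l) = -12/5 (W(M, l) = -⅕*12 = -12/5)
J(A, C) = -6 + 3*C (J(A, C) = (-2 + C)*3 = -6 + 3*C)
(J(W(6, -13), w(3, f(0))) - 35958)/(5644 + 5412) = ((-6 + 3*4) - 35958)/(5644 + 5412) = ((-6 + 12) - 35958)/11056 = (6 - 35958)*(1/11056) = -35952*1/11056 = -2247/691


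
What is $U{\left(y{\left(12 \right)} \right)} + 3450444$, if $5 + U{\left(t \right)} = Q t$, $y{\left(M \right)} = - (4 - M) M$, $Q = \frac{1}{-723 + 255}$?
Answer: $\frac{134567113}{39} \approx 3.4504 \cdot 10^{6}$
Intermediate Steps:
$Q = - \frac{1}{468}$ ($Q = \frac{1}{-468} = - \frac{1}{468} \approx -0.0021368$)
$y{\left(M \right)} = M \left(-4 + M\right)$ ($y{\left(M \right)} = \left(-4 + M\right) M = M \left(-4 + M\right)$)
$U{\left(t \right)} = -5 - \frac{t}{468}$
$U{\left(y{\left(12 \right)} \right)} + 3450444 = \left(-5 - \frac{12 \left(-4 + 12\right)}{468}\right) + 3450444 = \left(-5 - \frac{12 \cdot 8}{468}\right) + 3450444 = \left(-5 - \frac{8}{39}\right) + 3450444 = - \frac{203}{39} + 3450444 = \frac{134567113}{39}$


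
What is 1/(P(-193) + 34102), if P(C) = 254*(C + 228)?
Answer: 1/42992 ≈ 2.3260e-5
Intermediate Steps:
P(C) = 57912 + 254*C (P(C) = 254*(228 + C) = 57912 + 254*C)
1/(P(-193) + 34102) = 1/((57912 + 254*(-193)) + 34102) = 1/((57912 - 49022) + 34102) = 1/(8890 + 34102) = 1/42992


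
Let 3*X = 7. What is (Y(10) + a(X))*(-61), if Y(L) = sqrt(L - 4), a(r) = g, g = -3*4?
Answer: 732 - 61*sqrt(6) ≈ 582.58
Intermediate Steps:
X = 7/3 (X = (1/3)*7 = 7/3 ≈ 2.3333)
g = -12
a(r) = -12
Y(L) = sqrt(-4 + L)
(Y(10) + a(X))*(-61) = (sqrt(-4 + 10) - 12)*(-61) = (sqrt(6) - 12)*(-61) = (-12 + sqrt(6))*(-61) = 732 - 61*sqrt(6)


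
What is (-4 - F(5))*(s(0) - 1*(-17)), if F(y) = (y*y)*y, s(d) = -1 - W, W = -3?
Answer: -2451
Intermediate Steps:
s(d) = 2 (s(d) = -1 - 1*(-3) = -1 + 3 = 2)
F(y) = y³ (F(y) = y²*y = y³)
(-4 - F(5))*(s(0) - 1*(-17)) = (-4 - 1*5³)*(2 - 1*(-17)) = (-4 - 1*125)*(2 + 17) = (-4 - 125)*19 = -129*19 = -2451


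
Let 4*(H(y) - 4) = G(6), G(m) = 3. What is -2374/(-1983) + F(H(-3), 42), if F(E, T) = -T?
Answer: -80912/1983 ≈ -40.803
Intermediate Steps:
H(y) = 19/4 (H(y) = 4 + (¼)*3 = 4 + ¾ = 19/4)
-2374/(-1983) + F(H(-3), 42) = -2374/(-1983) - 1*42 = -2374*(-1/1983) - 42 = 2374/1983 - 42 = -80912/1983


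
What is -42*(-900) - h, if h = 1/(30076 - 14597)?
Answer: 585106199/15479 ≈ 37800.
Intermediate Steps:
h = 1/15479 ≈ 6.4604e-5
-42*(-900) - h = -42*(-900) - 1*1/15479 = 37800 - 1/15479 = 585106199/15479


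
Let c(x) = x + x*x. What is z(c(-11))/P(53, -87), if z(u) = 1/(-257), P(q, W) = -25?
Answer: 1/6425 ≈ 0.00015564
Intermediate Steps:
c(x) = x + x²
z(u) = -1/257
z(c(-11))/P(53, -87) = -1/257/(-25) = -1/257*(-1/25) = 1/6425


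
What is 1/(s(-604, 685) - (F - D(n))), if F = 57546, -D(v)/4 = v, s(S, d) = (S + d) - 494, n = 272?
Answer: -1/59047 ≈ -1.6936e-5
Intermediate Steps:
s(S, d) = -494 + S + d
D(v) = -4*v
1/(s(-604, 685) - (F - D(n))) = 1/((-494 - 604 + 685) - (57546 - (-4)*272)) = 1/(-413 - (57546 - 1*(-1088))) = 1/(-413 - (57546 + 1088)) = 1/(-413 - 1*58634) = 1/(-413 - 58634) = 1/(-59047) = -1/59047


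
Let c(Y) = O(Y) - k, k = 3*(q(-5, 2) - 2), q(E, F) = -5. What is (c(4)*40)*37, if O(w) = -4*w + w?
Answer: 13320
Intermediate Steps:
O(w) = -3*w
k = -21 (k = 3*(-5 - 2) = 3*(-7) = -21)
c(Y) = 21 - 3*Y (c(Y) = -3*Y - 1*(-21) = -3*Y + 21 = 21 - 3*Y)
(c(4)*40)*37 = ((21 - 3*4)*40)*37 = ((21 - 12)*40)*37 = (9*40)*37 = 360*37 = 13320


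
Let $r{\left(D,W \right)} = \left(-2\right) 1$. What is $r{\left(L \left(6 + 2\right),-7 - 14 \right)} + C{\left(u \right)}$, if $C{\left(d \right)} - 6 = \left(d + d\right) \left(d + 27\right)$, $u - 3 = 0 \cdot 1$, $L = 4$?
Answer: $184$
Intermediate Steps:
$u = 3$ ($u = 3 + 0 \cdot 1 = 3 + 0 = 3$)
$C{\left(d \right)} = 6 + 2 d \left(27 + d\right)$ ($C{\left(d \right)} = 6 + \left(d + d\right) \left(d + 27\right) = 6 + 2 d \left(27 + d\right)$)
$r{\left(D,W \right)} = -2$
$r{\left(L \left(6 + 2\right),-7 - 14 \right)} + C{\left(u \right)} = -2 + \left(6 + 2 \cdot 3^{2} + 54 \cdot 3\right) = -2 + \left(6 + 2 \cdot 9 + 162\right) = -2 + \left(6 + 18 + 162\right) = -2 + 186 = 184$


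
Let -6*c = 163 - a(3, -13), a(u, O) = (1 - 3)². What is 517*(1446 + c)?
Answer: 1467763/2 ≈ 7.3388e+5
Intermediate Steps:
a(u, O) = 4 (a(u, O) = (-2)² = 4)
c = -53/2 (c = -(163 - 1*4)/6 = -(163 - 4)/6 = -⅙*159 = -53/2 ≈ -26.500)
517*(1446 + c) = 517*(1446 - 53/2) = 517*(2839/2) = 1467763/2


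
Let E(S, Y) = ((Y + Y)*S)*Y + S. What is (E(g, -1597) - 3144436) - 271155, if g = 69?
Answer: 348540920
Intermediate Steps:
E(S, Y) = S + 2*S*Y**2 (E(S, Y) = ((2*Y)*S)*Y + S = (2*S*Y)*Y + S = 2*S*Y**2 + S = S + 2*S*Y**2)
(E(g, -1597) - 3144436) - 271155 = (69*(1 + 2*(-1597)**2) - 3144436) - 271155 = (69*(1 + 2*2550409) - 3144436) - 271155 = (69*(1 + 5100818) - 3144436) - 271155 = (69*5100819 - 3144436) - 271155 = (351956511 - 3144436) - 271155 = 348812075 - 271155 = 348540920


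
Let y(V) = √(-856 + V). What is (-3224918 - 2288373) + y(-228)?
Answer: -5513291 + 2*I*√271 ≈ -5.5133e+6 + 32.924*I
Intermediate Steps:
(-3224918 - 2288373) + y(-228) = (-3224918 - 2288373) + √(-856 - 228) = -5513291 + √(-1084) = -5513291 + 2*I*√271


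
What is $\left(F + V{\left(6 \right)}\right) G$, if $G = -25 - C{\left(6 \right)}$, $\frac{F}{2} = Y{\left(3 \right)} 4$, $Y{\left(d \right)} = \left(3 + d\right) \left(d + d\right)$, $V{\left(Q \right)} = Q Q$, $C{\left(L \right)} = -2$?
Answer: $-7452$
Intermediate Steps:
$V{\left(Q \right)} = Q^{2}$
$Y{\left(d \right)} = 2 d \left(3 + d\right)$ ($Y{\left(d \right)} = \left(3 + d\right) 2 d = 2 d \left(3 + d\right)$)
$F = 288$ ($F = 2 \cdot 2 \cdot 3 \left(3 + 3\right) 4 = 2 \cdot 2 \cdot 3 \cdot 6 \cdot 4 = 2 \cdot 36 \cdot 4 = 2 \cdot 144 = 288$)
$G = -23$ ($G = -25 - -2 = -25 + 2 = -23$)
$\left(F + V{\left(6 \right)}\right) G = \left(288 + 6^{2}\right) \left(-23\right) = \left(288 + 36\right) \left(-23\right) = 324 \left(-23\right) = -7452$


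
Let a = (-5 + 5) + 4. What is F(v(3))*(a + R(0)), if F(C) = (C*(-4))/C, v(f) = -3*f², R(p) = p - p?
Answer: -16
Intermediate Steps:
R(p) = 0
a = 4 (a = 0 + 4 = 4)
F(C) = -4 (F(C) = (-4*C)/C = -4)
F(v(3))*(a + R(0)) = -4*(4 + 0) = -4*4 = -16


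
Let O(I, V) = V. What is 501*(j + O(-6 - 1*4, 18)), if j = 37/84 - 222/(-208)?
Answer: 7115035/728 ≈ 9773.4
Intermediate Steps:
j = 3293/2184 (j = 37*(1/84) - 222*(-1/208) = 37/84 + 111/104 = 3293/2184 ≈ 1.5078)
501*(j + O(-6 - 1*4, 18)) = 501*(3293/2184 + 18) = 501*(42605/2184) = 7115035/728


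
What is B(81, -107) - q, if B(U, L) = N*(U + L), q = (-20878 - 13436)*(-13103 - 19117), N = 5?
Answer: -1105597210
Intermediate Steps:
q = 1105597080 (q = -34314*(-32220) = 1105597080)
B(U, L) = 5*L + 5*U (B(U, L) = 5*(U + L) = 5*(L + U) = 5*L + 5*U)
B(81, -107) - q = (5*(-107) + 5*81) - 1*1105597080 = (-535 + 405) - 1105597080 = -130 - 1105597080 = -1105597210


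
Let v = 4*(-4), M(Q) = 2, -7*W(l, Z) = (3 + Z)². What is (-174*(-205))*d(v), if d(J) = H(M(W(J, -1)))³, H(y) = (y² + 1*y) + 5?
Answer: 47476770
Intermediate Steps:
W(l, Z) = -(3 + Z)²/7
H(y) = 5 + y + y² (H(y) = (y² + y) + 5 = (y + y²) + 5 = 5 + y + y²)
v = -16
d(J) = 1331 (d(J) = (5 + 2 + 2²)³ = (5 + 2 + 4)³ = 11³ = 1331)
(-174*(-205))*d(v) = -174*(-205)*1331 = 35670*1331 = 47476770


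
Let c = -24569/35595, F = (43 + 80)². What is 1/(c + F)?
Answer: 35595/538492186 ≈ 6.6101e-5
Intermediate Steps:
F = 15129 (F = 123² = 15129)
c = -24569/35595 (c = -24569*1/35595 = -24569/35595 ≈ -0.69024)
1/(c + F) = 1/(-24569/35595 + 15129) = 1/(538492186/35595) = 35595/538492186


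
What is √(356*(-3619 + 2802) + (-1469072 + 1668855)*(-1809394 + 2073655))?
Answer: √52794564511 ≈ 2.2977e+5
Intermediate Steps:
√(356*(-3619 + 2802) + (-1469072 + 1668855)*(-1809394 + 2073655)) = √(356*(-817) + 199783*264261) = √(-290852 + 52794855363) = √52794564511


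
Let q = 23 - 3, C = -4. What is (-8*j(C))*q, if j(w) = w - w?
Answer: 0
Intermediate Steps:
q = 20
j(w) = 0
(-8*j(C))*q = -8*0*20 = 0*20 = 0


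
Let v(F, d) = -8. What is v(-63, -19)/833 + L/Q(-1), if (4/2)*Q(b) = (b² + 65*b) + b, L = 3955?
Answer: -1317910/10829 ≈ -121.70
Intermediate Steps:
Q(b) = b²/2 + 33*b (Q(b) = ((b² + 65*b) + b)/2 = (b² + 66*b)/2 = b²/2 + 33*b)
v(-63, -19)/833 + L/Q(-1) = -8/833 + 3955/(((½)*(-1)*(66 - 1))) = -8*1/833 + 3955/(((½)*(-1)*65)) = -8/833 + 3955/(-65/2) = -8/833 + 3955*(-2/65) = -8/833 - 1582/13 = -1317910/10829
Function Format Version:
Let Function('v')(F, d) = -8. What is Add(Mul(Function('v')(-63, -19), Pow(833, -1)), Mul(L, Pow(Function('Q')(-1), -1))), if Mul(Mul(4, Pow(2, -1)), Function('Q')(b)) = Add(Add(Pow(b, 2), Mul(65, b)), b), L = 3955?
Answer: Rational(-1317910, 10829) ≈ -121.70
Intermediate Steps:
Function('Q')(b) = Add(Mul(Rational(1, 2), Pow(b, 2)), Mul(33, b)) (Function('Q')(b) = Mul(Rational(1, 2), Add(Add(Pow(b, 2), Mul(65, b)), b)) = Mul(Rational(1, 2), Add(Pow(b, 2), Mul(66, b))) = Add(Mul(Rational(1, 2), Pow(b, 2)), Mul(33, b)))
Add(Mul(Function('v')(-63, -19), Pow(833, -1)), Mul(L, Pow(Function('Q')(-1), -1))) = Add(Mul(-8, Pow(833, -1)), Mul(3955, Pow(Mul(Rational(1, 2), -1, Add(66, -1)), -1))) = Add(Mul(-8, Rational(1, 833)), Mul(3955, Pow(Mul(Rational(1, 2), -1, 65), -1))) = Add(Rational(-8, 833), Mul(3955, Pow(Rational(-65, 2), -1))) = Add(Rational(-8, 833), Mul(3955, Rational(-2, 65))) = Add(Rational(-8, 833), Rational(-1582, 13)) = Rational(-1317910, 10829)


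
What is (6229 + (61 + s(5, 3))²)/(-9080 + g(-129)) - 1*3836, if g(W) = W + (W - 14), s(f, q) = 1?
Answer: -5126335/1336 ≈ -3837.1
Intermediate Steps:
g(W) = -14 + 2*W (g(W) = W + (-14 + W) = -14 + 2*W)
(6229 + (61 + s(5, 3))²)/(-9080 + g(-129)) - 1*3836 = (6229 + (61 + 1)²)/(-9080 + (-14 + 2*(-129))) - 1*3836 = (6229 + 62²)/(-9080 + (-14 - 258)) - 3836 = (6229 + 3844)/(-9080 - 272) - 3836 = 10073/(-9352) - 3836 = 10073*(-1/9352) - 3836 = -1439/1336 - 3836 = -5126335/1336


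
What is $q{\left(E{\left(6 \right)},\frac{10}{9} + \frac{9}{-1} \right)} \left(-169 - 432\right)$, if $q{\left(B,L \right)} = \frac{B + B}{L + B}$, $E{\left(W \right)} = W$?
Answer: $\frac{64908}{17} \approx 3818.1$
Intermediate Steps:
$q{\left(B,L \right)} = \frac{2 B}{B + L}$
$q{\left(E{\left(6 \right)},\frac{10}{9} + \frac{9}{-1} \right)} \left(-169 - 432\right) = 2 \cdot 6 \frac{1}{6 + \left(\frac{10}{9} + \frac{9}{-1}\right)} \left(-169 - 432\right) = 2 \cdot 6 \frac{1}{6 + \left(10 \cdot \frac{1}{9} + 9 \left(-1\right)\right)} \left(-601\right) = 2 \cdot 6 \frac{1}{6 + \left(\frac{10}{9} - 9\right)} \left(-601\right) = 2 \cdot 6 \frac{1}{6 - \frac{71}{9}} \left(-601\right) = 2 \cdot 6 \frac{1}{- \frac{17}{9}} \left(-601\right) = 2 \cdot 6 \left(- \frac{9}{17}\right) \left(-601\right) = \left(- \frac{108}{17}\right) \left(-601\right) = \frac{64908}{17}$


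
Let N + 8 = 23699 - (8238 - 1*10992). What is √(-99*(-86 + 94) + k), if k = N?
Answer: √25653 ≈ 160.17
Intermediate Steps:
N = 26445 (N = -8 + (23699 - (8238 - 1*10992)) = -8 + (23699 - (8238 - 10992)) = -8 + (23699 - 1*(-2754)) = -8 + (23699 + 2754) = -8 + 26453 = 26445)
k = 26445
√(-99*(-86 + 94) + k) = √(-99*(-86 + 94) + 26445) = √(-99*8 + 26445) = √(-792 + 26445) = √25653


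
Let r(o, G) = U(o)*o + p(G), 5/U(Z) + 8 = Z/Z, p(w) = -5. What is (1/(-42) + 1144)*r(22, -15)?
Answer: -6966815/294 ≈ -23697.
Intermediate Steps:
U(Z) = -5/7 (U(Z) = 5/(-8 + Z/Z) = 5/(-8 + 1) = 5/(-7) = 5*(-⅐) = -5/7)
r(o, G) = -5 - 5*o/7 (r(o, G) = -5*o/7 - 5 = -5 - 5*o/7)
(1/(-42) + 1144)*r(22, -15) = (1/(-42) + 1144)*(-5 - 5/7*22) = (-1/42 + 1144)*(-5 - 110/7) = (48047/42)*(-145/7) = -6966815/294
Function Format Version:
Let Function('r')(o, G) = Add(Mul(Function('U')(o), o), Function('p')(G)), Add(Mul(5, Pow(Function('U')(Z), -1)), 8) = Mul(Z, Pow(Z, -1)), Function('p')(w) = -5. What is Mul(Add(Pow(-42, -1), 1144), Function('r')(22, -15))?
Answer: Rational(-6966815, 294) ≈ -23697.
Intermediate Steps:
Function('U')(Z) = Rational(-5, 7) (Function('U')(Z) = Mul(5, Pow(Add(-8, Mul(Z, Pow(Z, -1))), -1)) = Mul(5, Pow(Add(-8, 1), -1)) = Mul(5, Pow(-7, -1)) = Mul(5, Rational(-1, 7)) = Rational(-5, 7))
Function('r')(o, G) = Add(-5, Mul(Rational(-5, 7), o)) (Function('r')(o, G) = Add(Mul(Rational(-5, 7), o), -5) = Add(-5, Mul(Rational(-5, 7), o)))
Mul(Add(Pow(-42, -1), 1144), Function('r')(22, -15)) = Mul(Add(Pow(-42, -1), 1144), Add(-5, Mul(Rational(-5, 7), 22))) = Mul(Add(Rational(-1, 42), 1144), Add(-5, Rational(-110, 7))) = Mul(Rational(48047, 42), Rational(-145, 7)) = Rational(-6966815, 294)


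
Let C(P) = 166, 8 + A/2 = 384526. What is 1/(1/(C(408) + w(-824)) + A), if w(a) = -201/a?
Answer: 136985/105346397284 ≈ 1.3003e-6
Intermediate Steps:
A = 769036 (A = -16 + 2*384526 = -16 + 769052 = 769036)
1/(1/(C(408) + w(-824)) + A) = 1/(1/(166 - 201/(-824)) + 769036) = 1/(1/(166 - 201*(-1/824)) + 769036) = 1/(1/(166 + 201/824) + 769036) = 1/(1/(136985/824) + 769036) = 1/(824/136985 + 769036) = 1/(105346397284/136985) = 136985/105346397284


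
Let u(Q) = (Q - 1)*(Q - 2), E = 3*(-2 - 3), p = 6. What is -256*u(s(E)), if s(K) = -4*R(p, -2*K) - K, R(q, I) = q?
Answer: -28160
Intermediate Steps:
E = -15 (E = 3*(-5) = -15)
s(K) = -24 - K (s(K) = -4*6 - K = -24 - K)
u(Q) = (-1 + Q)*(-2 + Q)
-256*u(s(E)) = -256*(2 + (-24 - 1*(-15))**2 - 3*(-24 - 1*(-15))) = -256*(2 + (-24 + 15)**2 - 3*(-24 + 15)) = -256*(2 + (-9)**2 - 3*(-9)) = -256*(2 + 81 + 27) = -256*110 = -28160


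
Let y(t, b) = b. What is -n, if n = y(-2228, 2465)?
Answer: -2465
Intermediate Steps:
n = 2465
-n = -1*2465 = -2465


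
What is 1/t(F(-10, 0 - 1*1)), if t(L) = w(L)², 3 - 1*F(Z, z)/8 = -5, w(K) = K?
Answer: 1/4096 ≈ 0.00024414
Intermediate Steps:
F(Z, z) = 64 (F(Z, z) = 24 - 8*(-5) = 24 + 40 = 64)
t(L) = L²
1/t(F(-10, 0 - 1*1)) = 1/(64²) = 1/4096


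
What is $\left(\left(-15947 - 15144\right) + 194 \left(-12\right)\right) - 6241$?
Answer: $-39660$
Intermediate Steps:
$\left(\left(-15947 - 15144\right) + 194 \left(-12\right)\right) - 6241 = \left(-31091 - 2328\right) - 6241 = -33419 - 6241 = -39660$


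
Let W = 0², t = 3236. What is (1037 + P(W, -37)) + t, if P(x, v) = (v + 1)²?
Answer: 5569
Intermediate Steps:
W = 0
P(x, v) = (1 + v)²
(1037 + P(W, -37)) + t = (1037 + (1 - 37)²) + 3236 = (1037 + (-36)²) + 3236 = (1037 + 1296) + 3236 = 2333 + 3236 = 5569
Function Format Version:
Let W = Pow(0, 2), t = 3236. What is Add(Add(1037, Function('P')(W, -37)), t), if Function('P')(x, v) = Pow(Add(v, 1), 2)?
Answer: 5569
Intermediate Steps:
W = 0
Function('P')(x, v) = Pow(Add(1, v), 2)
Add(Add(1037, Function('P')(W, -37)), t) = Add(Add(1037, Pow(Add(1, -37), 2)), 3236) = Add(Add(1037, Pow(-36, 2)), 3236) = Add(Add(1037, 1296), 3236) = Add(2333, 3236) = 5569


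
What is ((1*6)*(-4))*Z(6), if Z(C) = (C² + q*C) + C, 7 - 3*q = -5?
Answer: -1584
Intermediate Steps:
q = 4 (q = 7/3 - ⅓*(-5) = 7/3 + 5/3 = 4)
Z(C) = C² + 5*C (Z(C) = (C² + 4*C) + C = C² + 5*C)
((1*6)*(-4))*Z(6) = ((1*6)*(-4))*(6*(5 + 6)) = (6*(-4))*(6*11) = -24*66 = -1584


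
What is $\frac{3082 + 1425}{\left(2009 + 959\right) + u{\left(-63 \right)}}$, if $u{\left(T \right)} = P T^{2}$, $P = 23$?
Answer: $\frac{4507}{94255} \approx 0.047817$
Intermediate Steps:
$u{\left(T \right)} = 23 T^{2}$
$\frac{3082 + 1425}{\left(2009 + 959\right) + u{\left(-63 \right)}} = \frac{3082 + 1425}{\left(2009 + 959\right) + 23 \left(-63\right)^{2}} = \frac{4507}{2968 + 23 \cdot 3969} = \frac{4507}{2968 + 91287} = \frac{4507}{94255}$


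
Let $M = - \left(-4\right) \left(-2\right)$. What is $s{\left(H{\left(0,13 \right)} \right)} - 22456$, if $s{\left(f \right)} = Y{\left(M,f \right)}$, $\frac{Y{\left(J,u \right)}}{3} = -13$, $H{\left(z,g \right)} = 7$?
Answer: $-22495$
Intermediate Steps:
$M = -8$ ($M = \left(-1\right) 8 = -8$)
$Y{\left(J,u \right)} = -39$ ($Y{\left(J,u \right)} = 3 \left(-13\right) = -39$)
$s{\left(f \right)} = -39$
$s{\left(H{\left(0,13 \right)} \right)} - 22456 = -39 - 22456 = -22495$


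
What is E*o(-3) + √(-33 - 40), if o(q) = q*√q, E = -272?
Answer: I*(√73 + 816*√3) ≈ 1421.9*I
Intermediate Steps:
o(q) = q^(3/2)
E*o(-3) + √(-33 - 40) = -(-816)*I*√3 + √(-33 - 40) = -(-816)*I*√3 + √(-73) = 816*I*√3 + I*√73 = I*√73 + 816*I*√3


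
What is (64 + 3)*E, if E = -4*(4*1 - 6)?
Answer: 536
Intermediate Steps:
E = 8 (E = -4*(4 - 6) = -4*(-2) = 8)
(64 + 3)*E = (64 + 3)*8 = 67*8 = 536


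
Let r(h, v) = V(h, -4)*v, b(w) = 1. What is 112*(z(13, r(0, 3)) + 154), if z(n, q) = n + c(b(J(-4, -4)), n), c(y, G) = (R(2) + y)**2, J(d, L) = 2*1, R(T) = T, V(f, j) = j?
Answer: 19712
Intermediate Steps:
J(d, L) = 2
c(y, G) = (2 + y)**2
r(h, v) = -4*v
z(n, q) = 9 + n (z(n, q) = n + (2 + 1)**2 = n + 3**2 = n + 9 = 9 + n)
112*(z(13, r(0, 3)) + 154) = 112*((9 + 13) + 154) = 112*(22 + 154) = 112*176 = 19712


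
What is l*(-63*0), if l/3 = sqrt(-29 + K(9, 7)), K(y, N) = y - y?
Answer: 0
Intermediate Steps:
K(y, N) = 0
l = 3*I*sqrt(29) (l = 3*sqrt(-29 + 0) = 3*sqrt(-29) = 3*(I*sqrt(29)) = 3*I*sqrt(29) ≈ 16.155*I)
l*(-63*0) = (3*I*sqrt(29))*(-63*0) = (3*I*sqrt(29))*0 = 0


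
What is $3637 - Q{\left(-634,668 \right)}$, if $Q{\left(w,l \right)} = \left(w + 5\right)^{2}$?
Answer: $-392004$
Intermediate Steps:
$Q{\left(w,l \right)} = \left(5 + w\right)^{2}$
$3637 - Q{\left(-634,668 \right)} = 3637 - \left(5 - 634\right)^{2} = 3637 - \left(-629\right)^{2} = 3637 - 395641 = -392004$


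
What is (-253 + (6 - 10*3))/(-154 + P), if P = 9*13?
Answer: 277/37 ≈ 7.4865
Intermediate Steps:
P = 117
(-253 + (6 - 10*3))/(-154 + P) = (-253 + (6 - 10*3))/(-154 + 117) = (-253 + (6 - 30))/(-37) = (-253 - 24)*(-1/37) = -277*(-1/37) = 277/37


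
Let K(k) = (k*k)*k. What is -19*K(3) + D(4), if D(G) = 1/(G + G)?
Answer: -4103/8 ≈ -512.88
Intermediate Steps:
D(G) = 1/(2*G)
K(k) = k³ (K(k) = k²*k = k³)
-19*K(3) + D(4) = -19*3³ + (½)/4 = -19*27 + (½)*(¼) = -513 + ⅛ = -4103/8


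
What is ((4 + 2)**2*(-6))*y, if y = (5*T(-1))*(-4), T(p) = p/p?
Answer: 4320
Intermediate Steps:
T(p) = 1
y = -20 (y = (5*1)*(-4) = 5*(-4) = -20)
((4 + 2)**2*(-6))*y = ((4 + 2)**2*(-6))*(-20) = (6**2*(-6))*(-20) = (36*(-6))*(-20) = -216*(-20) = 4320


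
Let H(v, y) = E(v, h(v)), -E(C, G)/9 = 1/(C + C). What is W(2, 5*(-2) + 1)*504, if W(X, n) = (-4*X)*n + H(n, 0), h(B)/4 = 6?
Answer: 36540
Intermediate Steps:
h(B) = 24 (h(B) = 4*6 = 24)
E(C, G) = -9/(2*C) (E(C, G) = -9/(C + C) = -9*1/(2*C) = -9/(2*C))
H(v, y) = -9/(2*v)
W(X, n) = -9/(2*n) - 4*X*n (W(X, n) = (-4*X)*n - 9/(2*n) = -4*X*n - 9/(2*n) = -9/(2*n) - 4*X*n)
W(2, 5*(-2) + 1)*504 = (-9/(2*(5*(-2) + 1)) - 4*2*(5*(-2) + 1))*504 = (-9/(2*(-10 + 1)) - 4*2*(-10 + 1))*504 = (-9/2/(-9) - 4*2*(-9))*504 = (-9/2*(-1/9) + 72)*504 = (1/2 + 72)*504 = (145/2)*504 = 36540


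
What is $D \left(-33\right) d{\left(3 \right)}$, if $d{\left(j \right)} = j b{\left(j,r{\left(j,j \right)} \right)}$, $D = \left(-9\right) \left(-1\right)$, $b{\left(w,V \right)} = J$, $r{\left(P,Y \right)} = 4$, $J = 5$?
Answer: $-4455$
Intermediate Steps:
$b{\left(w,V \right)} = 5$
$D = 9$
$d{\left(j \right)} = 5 j$ ($d{\left(j \right)} = j 5 = 5 j$)
$D \left(-33\right) d{\left(3 \right)} = 9 \left(-33\right) 5 \cdot 3 = \left(-297\right) 15 = -4455$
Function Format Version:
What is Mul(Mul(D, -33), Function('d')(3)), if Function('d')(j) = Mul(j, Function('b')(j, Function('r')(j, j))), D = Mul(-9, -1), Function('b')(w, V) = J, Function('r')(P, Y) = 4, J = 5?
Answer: -4455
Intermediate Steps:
Function('b')(w, V) = 5
D = 9
Function('d')(j) = Mul(5, j) (Function('d')(j) = Mul(j, 5) = Mul(5, j))
Mul(Mul(D, -33), Function('d')(3)) = Mul(Mul(9, -33), Mul(5, 3)) = Mul(-297, 15) = -4455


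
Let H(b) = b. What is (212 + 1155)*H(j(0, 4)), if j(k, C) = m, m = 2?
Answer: 2734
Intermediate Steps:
j(k, C) = 2
(212 + 1155)*H(j(0, 4)) = (212 + 1155)*2 = 1367*2 = 2734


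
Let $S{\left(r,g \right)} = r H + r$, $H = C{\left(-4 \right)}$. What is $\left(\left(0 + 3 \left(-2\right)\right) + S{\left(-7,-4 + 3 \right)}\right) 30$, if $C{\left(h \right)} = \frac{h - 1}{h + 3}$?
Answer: $-1440$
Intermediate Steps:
$C{\left(h \right)} = \frac{-1 + h}{3 + h}$
$H = 5$ ($H = \frac{-1 - 4}{3 - 4} = \frac{1}{-1} \left(-5\right) = \left(-1\right) \left(-5\right) = 5$)
$S{\left(r,g \right)} = 6 r$ ($S{\left(r,g \right)} = r 5 + r = 5 r + r = 6 r$)
$\left(\left(0 + 3 \left(-2\right)\right) + S{\left(-7,-4 + 3 \right)}\right) 30 = \left(\left(0 + 3 \left(-2\right)\right) + 6 \left(-7\right)\right) 30 = \left(\left(0 - 6\right) - 42\right) 30 = \left(-6 - 42\right) 30 = \left(-48\right) 30 = -1440$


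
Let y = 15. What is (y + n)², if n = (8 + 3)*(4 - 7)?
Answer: 324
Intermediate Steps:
n = -33 (n = 11*(-3) = -33)
(y + n)² = (15 - 33)² = (-18)² = 324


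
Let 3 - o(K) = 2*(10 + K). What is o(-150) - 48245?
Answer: -47962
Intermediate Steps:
o(K) = -17 - 2*K (o(K) = 3 - 2*(10 + K) = 3 - (20 + 2*K) = 3 + (-20 - 2*K) = -17 - 2*K)
o(-150) - 48245 = (-17 - 2*(-150)) - 48245 = (-17 + 300) - 48245 = 283 - 48245 = -47962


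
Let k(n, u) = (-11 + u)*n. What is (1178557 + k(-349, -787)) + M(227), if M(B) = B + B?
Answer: 1457513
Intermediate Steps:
M(B) = 2*B
k(n, u) = n*(-11 + u)
(1178557 + k(-349, -787)) + M(227) = (1178557 - 349*(-11 - 787)) + 2*227 = (1178557 - 349*(-798)) + 454 = (1178557 + 278502) + 454 = 1457059 + 454 = 1457513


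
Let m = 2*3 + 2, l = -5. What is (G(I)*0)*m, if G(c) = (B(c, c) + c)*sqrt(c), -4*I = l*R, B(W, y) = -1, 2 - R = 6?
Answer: 0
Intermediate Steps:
R = -4 (R = 2 - 1*6 = 2 - 6 = -4)
m = 8 (m = 6 + 2 = 8)
I = -5 (I = -(-5)*(-4)/4 = -1/4*20 = -5)
G(c) = sqrt(c)*(-1 + c) (G(c) = (-1 + c)*sqrt(c) = sqrt(c)*(-1 + c))
(G(I)*0)*m = ((sqrt(-5)*(-1 - 5))*0)*8 = (((I*sqrt(5))*(-6))*0)*8 = (-6*I*sqrt(5)*0)*8 = 0*8 = 0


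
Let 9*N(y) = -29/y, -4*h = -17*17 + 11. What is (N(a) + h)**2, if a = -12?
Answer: 56776225/11664 ≈ 4867.6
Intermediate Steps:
h = 139/2 (h = -(-17*17 + 11)/4 = -(-289 + 11)/4 = -1/4*(-278) = 139/2 ≈ 69.500)
N(y) = -29/(9*y) (N(y) = (-29/y)/9 = -29/(9*y))
(N(a) + h)**2 = (-29/9/(-12) + 139/2)**2 = (-29/9*(-1/12) + 139/2)**2 = (29/108 + 139/2)**2 = (7535/108)**2 = 56776225/11664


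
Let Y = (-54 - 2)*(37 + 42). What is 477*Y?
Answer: -2110248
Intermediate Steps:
Y = -4424 (Y = -56*79 = -4424)
477*Y = 477*(-4424) = -2110248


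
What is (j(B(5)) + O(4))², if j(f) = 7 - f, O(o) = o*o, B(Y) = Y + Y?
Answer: 169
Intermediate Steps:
B(Y) = 2*Y
O(o) = o²
(j(B(5)) + O(4))² = ((7 - 2*5) + 4²)² = ((7 - 1*10) + 16)² = ((7 - 10) + 16)² = (-3 + 16)² = 13² = 169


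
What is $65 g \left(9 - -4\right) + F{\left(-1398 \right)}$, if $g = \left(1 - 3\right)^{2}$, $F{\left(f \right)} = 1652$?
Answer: $5032$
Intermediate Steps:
$g = 4$ ($g = \left(-2\right)^{2} = 4$)
$65 g \left(9 - -4\right) + F{\left(-1398 \right)} = 65 \cdot 4 \left(9 - -4\right) + 1652 = 260 \left(9 + 4\right) + 1652 = 260 \cdot 13 + 1652 = 3380 + 1652 = 5032$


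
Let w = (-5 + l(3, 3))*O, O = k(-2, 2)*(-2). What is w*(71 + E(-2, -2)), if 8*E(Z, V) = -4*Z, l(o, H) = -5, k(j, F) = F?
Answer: 2880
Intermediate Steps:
O = -4 (O = 2*(-2) = -4)
E(Z, V) = -Z/2 (E(Z, V) = (-4*Z)/8 = -Z/2)
w = 40 (w = (-5 - 5)*(-4) = -10*(-4) = 40)
w*(71 + E(-2, -2)) = 40*(71 - 1/2*(-2)) = 40*(71 + 1) = 40*72 = 2880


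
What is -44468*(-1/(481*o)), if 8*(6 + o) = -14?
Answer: -177872/14911 ≈ -11.929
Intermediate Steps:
o = -31/4 (o = -6 + (⅛)*(-14) = -6 - 7/4 = -31/4 ≈ -7.7500)
-44468*(-1/(481*o)) = -44468/((37*(-13))*(-31/4)) = -44468/((-481*(-31/4))) = -44468/14911/4 = -44468*4/14911 = -177872/14911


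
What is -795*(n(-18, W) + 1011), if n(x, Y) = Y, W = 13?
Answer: -814080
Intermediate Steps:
-795*(n(-18, W) + 1011) = -795*(13 + 1011) = -795*1024 = -814080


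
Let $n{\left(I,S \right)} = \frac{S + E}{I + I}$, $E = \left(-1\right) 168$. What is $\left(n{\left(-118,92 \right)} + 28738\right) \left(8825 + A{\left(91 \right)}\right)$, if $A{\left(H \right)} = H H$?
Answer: $\frac{29004266466}{59} \approx 4.916 \cdot 10^{8}$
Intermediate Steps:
$A{\left(H \right)} = H^{2}$
$E = -168$
$n{\left(I,S \right)} = \frac{-168 + S}{2 I}$ ($n{\left(I,S \right)} = \frac{S - 168}{I + I} = \frac{-168 + S}{2 I}$)
$\left(n{\left(-118,92 \right)} + 28738\right) \left(8825 + A{\left(91 \right)}\right) = \left(\frac{-168 + 92}{2 \left(-118\right)} + 28738\right) \left(8825 + 91^{2}\right) = \left(\frac{1}{2} \left(- \frac{1}{118}\right) \left(-76\right) + 28738\right) \left(8825 + 8281\right) = \left(\frac{19}{59} + 28738\right) 17106 = \frac{1695561}{59} \cdot 17106 = \frac{29004266466}{59}$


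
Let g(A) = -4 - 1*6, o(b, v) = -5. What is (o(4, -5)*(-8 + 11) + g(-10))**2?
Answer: 625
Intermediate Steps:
g(A) = -10 (g(A) = -4 - 6 = -10)
(o(4, -5)*(-8 + 11) + g(-10))**2 = (-5*(-8 + 11) - 10)**2 = (-5*3 - 10)**2 = (-15 - 10)**2 = (-25)**2 = 625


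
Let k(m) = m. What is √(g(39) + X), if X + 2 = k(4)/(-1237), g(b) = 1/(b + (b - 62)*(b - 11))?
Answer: I*√9280140995/68035 ≈ 1.4159*I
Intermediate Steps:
g(b) = 1/(b + (-62 + b)*(-11 + b))
X = -2478/1237 (X = -2 + 4/(-1237) = -2 + 4*(-1/1237) = -2 - 4/1237 = -2478/1237 ≈ -2.0032)
√(g(39) + X) = √(1/(682 + 39² - 72*39) - 2478/1237) = √(1/(682 + 1521 - 2808) - 2478/1237) = √(1/(-605) - 2478/1237) = √(-1/605 - 2478/1237) = √(-1500427/748385) = I*√9280140995/68035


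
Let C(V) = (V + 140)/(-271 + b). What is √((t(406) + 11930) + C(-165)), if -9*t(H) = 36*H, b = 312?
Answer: √17323361/41 ≈ 101.52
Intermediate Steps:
t(H) = -4*H
C(V) = 140/41 + V/41 (C(V) = (V + 140)/(-271 + 312) = (140 + V)/41 = (140 + V)*(1/41) = 140/41 + V/41)
√((t(406) + 11930) + C(-165)) = √((-4*406 + 11930) + (140/41 + (1/41)*(-165))) = √((-1624 + 11930) + (140/41 - 165/41)) = √(10306 - 25/41) = √(422521/41) = √17323361/41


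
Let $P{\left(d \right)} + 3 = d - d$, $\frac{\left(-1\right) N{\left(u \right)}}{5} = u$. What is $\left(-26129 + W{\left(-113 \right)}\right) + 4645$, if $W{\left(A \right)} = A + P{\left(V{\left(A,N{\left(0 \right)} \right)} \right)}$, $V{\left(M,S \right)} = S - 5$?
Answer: $-21600$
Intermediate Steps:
$N{\left(u \right)} = - 5 u$
$V{\left(M,S \right)} = -5 + S$
$P{\left(d \right)} = -3$ ($P{\left(d \right)} = -3 + \left(d - d\right) = -3 + 0 = -3$)
$W{\left(A \right)} = -3 + A$ ($W{\left(A \right)} = A - 3 = -3 + A$)
$\left(-26129 + W{\left(-113 \right)}\right) + 4645 = \left(-26129 - 116\right) + 4645 = -26245 + 4645 = -21600$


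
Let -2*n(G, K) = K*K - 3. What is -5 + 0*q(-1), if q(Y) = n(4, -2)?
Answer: -5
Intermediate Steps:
n(G, K) = 3/2 - K²/2 (n(G, K) = -(K*K - 3)/2 = -(K² - 3)/2 = -(-3 + K²)/2 = 3/2 - K²/2)
q(Y) = -½ (q(Y) = 3/2 - ½*(-2)² = 3/2 - ½*4 = 3/2 - 2 = -½)
-5 + 0*q(-1) = -5 + 0*(-½) = -5 + 0 = -5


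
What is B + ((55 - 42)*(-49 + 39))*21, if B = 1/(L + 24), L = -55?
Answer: -84631/31 ≈ -2730.0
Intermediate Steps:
B = -1/31 (B = 1/(-55 + 24) = 1/(-31) = -1/31 ≈ -0.032258)
B + ((55 - 42)*(-49 + 39))*21 = -1/31 + ((55 - 42)*(-49 + 39))*21 = -1/31 + (13*(-10))*21 = -1/31 - 130*21 = -1/31 - 2730 = -84631/31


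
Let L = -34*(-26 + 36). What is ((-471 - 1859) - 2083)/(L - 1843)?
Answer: 4413/2183 ≈ 2.0215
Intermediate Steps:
L = -340 (L = -34*10 = -340)
((-471 - 1859) - 2083)/(L - 1843) = ((-471 - 1859) - 2083)/(-340 - 1843) = (-2330 - 2083)/(-2183) = -4413*(-1/2183) = 4413/2183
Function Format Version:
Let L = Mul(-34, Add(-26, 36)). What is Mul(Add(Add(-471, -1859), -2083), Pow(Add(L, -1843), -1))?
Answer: Rational(4413, 2183) ≈ 2.0215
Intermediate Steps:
L = -340 (L = Mul(-34, 10) = -340)
Mul(Add(Add(-471, -1859), -2083), Pow(Add(L, -1843), -1)) = Mul(Add(Add(-471, -1859), -2083), Pow(Add(-340, -1843), -1)) = Mul(Add(-2330, -2083), Pow(-2183, -1)) = Mul(-4413, Rational(-1, 2183)) = Rational(4413, 2183)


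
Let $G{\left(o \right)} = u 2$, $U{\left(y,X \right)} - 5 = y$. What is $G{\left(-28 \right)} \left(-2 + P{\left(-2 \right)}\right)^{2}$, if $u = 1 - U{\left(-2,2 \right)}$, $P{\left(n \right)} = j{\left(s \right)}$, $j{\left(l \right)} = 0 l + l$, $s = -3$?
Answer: $-100$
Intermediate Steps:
$U{\left(y,X \right)} = 5 + y$
$j{\left(l \right)} = l$ ($j{\left(l \right)} = 0 + l = l$)
$P{\left(n \right)} = -3$
$u = -2$ ($u = 1 - \left(5 - 2\right) = 1 - 3 = -2$)
$G{\left(o \right)} = -4$ ($G{\left(o \right)} = \left(-2\right) 2 = -4$)
$G{\left(-28 \right)} \left(-2 + P{\left(-2 \right)}\right)^{2} = - 4 \left(-2 - 3\right)^{2} = - 4 \left(-5\right)^{2} = \left(-4\right) 25 = -100$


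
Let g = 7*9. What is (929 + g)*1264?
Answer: 1253888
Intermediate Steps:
g = 63
(929 + g)*1264 = (929 + 63)*1264 = 992*1264 = 1253888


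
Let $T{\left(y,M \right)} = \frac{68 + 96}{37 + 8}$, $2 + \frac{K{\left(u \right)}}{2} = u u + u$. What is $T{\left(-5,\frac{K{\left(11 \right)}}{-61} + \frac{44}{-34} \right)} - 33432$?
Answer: $- \frac{1504276}{45} \approx -33428.0$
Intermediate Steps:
$K{\left(u \right)} = -4 + 2 u + 2 u^{2}$ ($K{\left(u \right)} = -4 + 2 \left(u u + u\right) = -4 + 2 \left(u^{2} + u\right) = -4 + 2 \left(u + u^{2}\right) = -4 + \left(2 u + 2 u^{2}\right) = -4 + 2 u + 2 u^{2}$)
$T{\left(y,M \right)} = \frac{164}{45}$
$T{\left(-5,\frac{K{\left(11 \right)}}{-61} + \frac{44}{-34} \right)} - 33432 = \frac{164}{45} - 33432 = - \frac{1504276}{45}$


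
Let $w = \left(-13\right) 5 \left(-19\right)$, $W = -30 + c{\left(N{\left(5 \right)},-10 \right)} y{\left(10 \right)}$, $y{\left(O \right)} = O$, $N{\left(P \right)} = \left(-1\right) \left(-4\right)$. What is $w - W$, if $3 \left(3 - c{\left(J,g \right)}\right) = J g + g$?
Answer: $\frac{3205}{3} \approx 1068.3$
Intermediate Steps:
$N{\left(P \right)} = 4$
$c{\left(J,g \right)} = 3 - \frac{g}{3} - \frac{J g}{3}$ ($c{\left(J,g \right)} = 3 - \frac{J g + g}{3} = 3 - \frac{g + J g}{3} = 3 - \left(\frac{g}{3} + \frac{J g}{3}\right) = 3 - \frac{g}{3} - \frac{J g}{3}$)
$W = \frac{500}{3}$ ($W = -30 + \left(3 - - \frac{10}{3} - \frac{4}{3} \left(-10\right)\right) 10 = -30 + \left(3 + \frac{10}{3} + \frac{40}{3}\right) 10 = -30 + \frac{59}{3} \cdot 10 = -30 + \frac{590}{3} = \frac{500}{3} \approx 166.67$)
$w = 1235$ ($w = \left(-65\right) \left(-19\right) = 1235$)
$w - W = 1235 - \frac{500}{3} = \frac{3205}{3}$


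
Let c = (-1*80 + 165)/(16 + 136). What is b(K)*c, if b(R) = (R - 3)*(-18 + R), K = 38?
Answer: 14875/38 ≈ 391.45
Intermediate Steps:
b(R) = (-18 + R)*(-3 + R) (b(R) = (-3 + R)*(-18 + R) = (-18 + R)*(-3 + R))
c = 85/152 (c = (-80 + 165)/152 = 85*(1/152) = 85/152 ≈ 0.55921)
b(K)*c = (54 + 38**2 - 21*38)*(85/152) = (54 + 1444 - 798)*(85/152) = 700*(85/152) = 14875/38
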